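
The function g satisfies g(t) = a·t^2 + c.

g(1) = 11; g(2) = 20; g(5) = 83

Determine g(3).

35

From g(1) = 11 and g(2) = 20: 1a + c = 11 and 4a + c = 20.
Subtracting: 3a = 9, so a = 3; then c = 11 − 3·1 = 8.
So g(t) = 3t² + 8, and g(3) = 35.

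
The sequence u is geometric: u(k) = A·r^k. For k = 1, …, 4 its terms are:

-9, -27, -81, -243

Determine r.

Consecutive ratio: -27/(-9) = 3, and -81/(-27) = 3, so r = 3.
Then A·3^1 = -9 gives A = -3, and u(k) = -3·3^k.

3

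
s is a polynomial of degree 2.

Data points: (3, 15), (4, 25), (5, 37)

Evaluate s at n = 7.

67

Write s(n) = an² + bn + c; the 3 given values yield a linear system in the 3 coefficients.
Solving, s(n) = n² + 3n - 3.
Then s(7) = 67.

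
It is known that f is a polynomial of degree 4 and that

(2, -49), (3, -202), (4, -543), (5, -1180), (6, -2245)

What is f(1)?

Write f(x) = ax^4 + bx³ + cx² + dx + e; the 5 given values yield a linear system in the 5 coefficients.
Solving, f(x) = -x^4 - 4x³ - 3x² + 3x + 5.
Then f(1) = 0.

0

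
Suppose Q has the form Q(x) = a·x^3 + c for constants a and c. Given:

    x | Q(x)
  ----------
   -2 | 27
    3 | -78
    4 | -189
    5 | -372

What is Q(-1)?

From Q(-2) = 27 and Q(3) = -78: -8a + c = 27 and 27a + c = -78.
Subtracting: 35a = -105, so a = -3; then c = 27 − (-3)·(-8) = 3.
So Q(x) = -3x³ + 3, and Q(-1) = 6.

6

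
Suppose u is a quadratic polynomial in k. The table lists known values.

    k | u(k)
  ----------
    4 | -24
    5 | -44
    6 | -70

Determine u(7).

Write u(k) = ak² + bk + c; the 3 given values yield a linear system in the 3 coefficients.
Solving, u(k) = -3k² + 7k - 4.
Then u(7) = -102.

-102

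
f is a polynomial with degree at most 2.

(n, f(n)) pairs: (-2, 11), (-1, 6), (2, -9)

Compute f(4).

Write f(n) = an² + bn + c; the 3 given values yield a linear system in the 3 coefficients.
Solving, the leading coefficient vanishes, and f(n) = -5n + 1.
Then f(4) = -19.

-19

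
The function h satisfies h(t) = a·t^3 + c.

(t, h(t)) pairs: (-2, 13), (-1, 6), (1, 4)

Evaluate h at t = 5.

From h(-2) = 13 and h(-1) = 6: -8a + c = 13 and -1a + c = 6.
Subtracting: 7a = -7, so a = -1; then c = 13 − (-1)·(-8) = 5.
So h(t) = -1t³ + 5, and h(5) = -120.

-120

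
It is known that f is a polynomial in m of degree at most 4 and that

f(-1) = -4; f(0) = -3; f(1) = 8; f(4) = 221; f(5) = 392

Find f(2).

41

Write f(m) = am^4 + bm³ + cm² + dm + e; the 5 given values yield a linear system in the 5 coefficients.
Solving, the leading coefficient vanishes, and f(m) = 2m³ + 5m² + 4m - 3.
Then f(2) = 41.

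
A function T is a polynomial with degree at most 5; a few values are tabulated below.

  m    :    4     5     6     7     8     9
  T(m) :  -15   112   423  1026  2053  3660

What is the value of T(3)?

-42

First differences: 127, 311, 603, 1027, 1607. Second differences: 184, 292, 424, 580. Third differences: 108, 132, 156. Fourth differences: 24, 24.
Level-4 differences are constant, so T has degree 4.
Fitting a degree-4 polynomial gives T(m) = m^4 - 4m³ + m² - 7m - 3.
Then T(3) = -42.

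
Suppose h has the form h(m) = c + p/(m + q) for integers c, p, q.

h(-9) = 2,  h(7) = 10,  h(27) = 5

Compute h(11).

(h(m) − c)(m + q) = p for each data point; the three points give a linear system in c and q, then p follows.
Solving: c = 4, q = -3, p = 24, so h(m) = 4 + 24/(m − 3).
Then h(11) = 4 + 24/8 = 7.

7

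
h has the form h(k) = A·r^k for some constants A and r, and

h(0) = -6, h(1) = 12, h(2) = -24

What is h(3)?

48

Consecutive ratio: 12/(-6) = -2, and -24/12 = -2, so r = -2.
Then A·(-2)^0 = -6 gives A = -6, and h(k) = -6·(-2)^k.
h(3) = -6·(-2)^3 = 48.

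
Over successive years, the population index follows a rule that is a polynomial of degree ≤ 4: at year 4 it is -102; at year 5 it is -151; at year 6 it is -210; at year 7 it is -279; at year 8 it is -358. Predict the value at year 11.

Write the value at k as f(k).
First differences: -49, -59, -69, -79. Second differences: -10, -10, -10.
Level-2 differences are constant, so f has degree 2.
Fitting a degree-2 polynomial gives f(k) = -5k² - 4k - 6.
Then f(11) = -655.

-655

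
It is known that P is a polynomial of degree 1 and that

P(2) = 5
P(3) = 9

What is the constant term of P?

Write P(t) = at + b; the 2 given values yield a linear system in the 2 coefficients.
Solving, P(t) = 4t - 3.
The constant term is P(0) = -3.

-3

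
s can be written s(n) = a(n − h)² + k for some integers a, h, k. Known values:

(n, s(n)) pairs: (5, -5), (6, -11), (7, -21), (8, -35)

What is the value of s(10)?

First differences -6, -10, -14; second difference -4 = 2a, so a = -2.
Expanding, the n-coefficient is −2ah = 4h; matching it to the data gives h = 4, and then k = -3.
So s(n) = -2(n − 4)² − 3.
s(10) = -2·6² − 3 = -75.

-75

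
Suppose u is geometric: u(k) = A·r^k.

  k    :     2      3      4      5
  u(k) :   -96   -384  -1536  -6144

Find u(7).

-98304

Consecutive ratio: -384/(-96) = 4, and -1536/(-384) = 4, so r = 4.
Then A·4^2 = -96 gives A = -6, and u(k) = -6·4^k.
u(7) = -6·4^7 = -98304.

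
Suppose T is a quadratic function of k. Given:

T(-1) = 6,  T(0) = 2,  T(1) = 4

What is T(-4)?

Write T(k) = ak² + bk + c; the 3 given values yield a linear system in the 3 coefficients.
Solving, T(k) = 3k² - k + 2.
Then T(-4) = 54.

54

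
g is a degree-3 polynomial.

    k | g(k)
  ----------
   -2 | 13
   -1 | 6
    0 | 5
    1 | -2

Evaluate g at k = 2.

Write g(k) = ak³ + bk² + ck + d; the 4 given values yield a linear system in the 4 coefficients.
Solving, g(k) = -2k³ - 3k² - 2k + 5.
Then g(2) = -27.

-27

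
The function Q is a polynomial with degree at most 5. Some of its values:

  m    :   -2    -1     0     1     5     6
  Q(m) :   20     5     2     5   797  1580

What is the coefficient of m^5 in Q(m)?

0

Write Q(m) = am^5 + bm^4 + cm³ + dm² + em + p; the 6 given values yield a linear system in the 6 coefficients.
Solving, the leading coefficient vanishes, and Q(m) = m^4 + m³ + 2m² - m + 2.
The coefficient of m^5 is 0.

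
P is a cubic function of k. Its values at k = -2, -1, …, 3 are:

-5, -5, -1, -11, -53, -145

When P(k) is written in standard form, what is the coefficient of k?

0

First differences: 0, 4, -10, -42, -92. Second differences: 4, -14, -32, -50. Third differences: -18, -18, -18.
Level-3 differences are constant, so P has degree 3.
Fitting a degree-3 polynomial gives P(k) = -3k³ - 7k² - 1.
The coefficient of k is 0.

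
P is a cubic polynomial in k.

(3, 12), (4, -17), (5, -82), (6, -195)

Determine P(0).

Write P(k) = ak³ + bk² + ck + d; the 4 given values yield a linear system in the 4 coefficients.
Solving, P(k) = -2k³ + 6k² + 3k + 3.
Then P(0) = 3.

3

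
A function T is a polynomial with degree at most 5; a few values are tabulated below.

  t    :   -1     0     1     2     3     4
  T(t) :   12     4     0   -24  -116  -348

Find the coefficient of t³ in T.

-2

Write T(t) = at^5 + bt^4 + ct³ + dt² + et + p; the 6 given values yield a linear system in the 6 coefficients.
Solving, the leading coefficient vanishes, and T(t) = -t^4 - 2t³ + 3t² - 4t + 4.
The coefficient of t³ is -2.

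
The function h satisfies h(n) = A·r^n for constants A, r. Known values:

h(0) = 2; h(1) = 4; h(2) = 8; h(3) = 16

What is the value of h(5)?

64

Consecutive ratio: 4/2 = 2, and 8/4 = 2, so r = 2.
Then A·2^0 = 2 gives A = 2, and h(n) = 2·2^n.
h(5) = 2·2^5 = 64.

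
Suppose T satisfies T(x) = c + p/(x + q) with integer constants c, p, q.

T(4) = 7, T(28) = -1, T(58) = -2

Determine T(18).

0

(T(x) − c)(x + q) = p for each data point; the three points give a linear system in c and q, then p follows.
Solving: c = -3, q = 2, p = 60, so T(x) = -3 + 60/(x + 2).
Then T(18) = -3 + 60/20 = 0.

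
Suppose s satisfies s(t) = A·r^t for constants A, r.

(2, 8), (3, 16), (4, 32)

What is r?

Consecutive ratio: 16/8 = 2, and 32/16 = 2, so r = 2.
Then A·2^2 = 8 gives A = 2, and s(t) = 2·2^t.

2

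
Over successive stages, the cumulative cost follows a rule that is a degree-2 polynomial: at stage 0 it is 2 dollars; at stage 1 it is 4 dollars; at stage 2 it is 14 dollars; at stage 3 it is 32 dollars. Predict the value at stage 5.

Write the value at t as h(t).
First differences: 2, 10, 18. Second differences: 8, 8.
Level-2 differences are constant, so h has degree 2.
Fitting a degree-2 polynomial gives h(t) = 4t² - 2t + 2.
Then h(5) = 92.

92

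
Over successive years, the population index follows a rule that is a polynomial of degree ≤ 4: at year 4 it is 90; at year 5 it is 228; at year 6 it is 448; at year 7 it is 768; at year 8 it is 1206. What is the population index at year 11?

3408

Write the value at k as u(k).
Write u(k) = ak^4 + bk³ + ck² + dk + e; the 5 given values yield a linear system in the 5 coefficients.
Solving, the leading coefficient vanishes, and u(k) = 3k³ - 4k² - 9k - 2.
Then u(11) = 3408.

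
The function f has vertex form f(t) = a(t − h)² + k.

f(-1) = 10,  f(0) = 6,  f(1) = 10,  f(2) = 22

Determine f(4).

First differences -4, 4, 12; second difference 8 = 2a, so a = 4.
Expanding, the t-coefficient is −2ah = -8h; matching it to the data gives h = 0, and then k = 6.
So f(t) = 4(t + 0)² + 6.
f(4) = 4·4² + 6 = 70.

70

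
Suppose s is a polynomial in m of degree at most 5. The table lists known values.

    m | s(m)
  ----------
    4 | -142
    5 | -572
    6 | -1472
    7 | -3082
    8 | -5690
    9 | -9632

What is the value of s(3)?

First differences: -430, -900, -1610, -2608, -3942. Second differences: -470, -710, -998, -1334. Third differences: -240, -288, -336. Fourth differences: -48, -48.
Level-4 differences are constant, so s has degree 4.
Fitting a degree-4 polynomial gives s(m) = -2m^4 + 4m³ + 7m² + m - 2.
Then s(3) = 10.

10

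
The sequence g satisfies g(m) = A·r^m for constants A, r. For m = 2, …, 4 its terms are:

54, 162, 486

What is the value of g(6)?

Consecutive ratio: 162/54 = 3, and 486/162 = 3, so r = 3.
Then A·3^2 = 54 gives A = 6, and g(m) = 6·3^m.
g(6) = 6·3^6 = 4374.

4374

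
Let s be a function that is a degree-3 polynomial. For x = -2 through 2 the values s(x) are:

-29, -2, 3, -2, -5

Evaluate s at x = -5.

-362

First differences: 27, 5, -5, -3. Second differences: -22, -10, 2. Third differences: 12, 12.
Level-3 differences are constant, so s has degree 3.
Fitting a degree-3 polynomial gives s(x) = 2x³ - 5x² - 2x + 3.
Then s(-5) = -362.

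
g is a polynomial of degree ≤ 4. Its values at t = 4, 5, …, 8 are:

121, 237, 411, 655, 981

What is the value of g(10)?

First differences: 116, 174, 244, 326. Second differences: 58, 70, 82. Third differences: 12, 12.
Level-3 differences are constant, so g has degree 3.
Fitting a degree-3 polynomial gives g(t) = 2t³ - t² + 3t - 3.
Then g(10) = 1927.

1927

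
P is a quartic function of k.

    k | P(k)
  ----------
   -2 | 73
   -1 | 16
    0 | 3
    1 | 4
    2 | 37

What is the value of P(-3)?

Write P(k) = ak^4 + bk³ + ck² + dk + e; the 5 given values yield a linear system in the 5 coefficients.
Solving, P(k) = 2k^4 - k³ + 5k² - 5k + 3.
Then P(-3) = 252.

252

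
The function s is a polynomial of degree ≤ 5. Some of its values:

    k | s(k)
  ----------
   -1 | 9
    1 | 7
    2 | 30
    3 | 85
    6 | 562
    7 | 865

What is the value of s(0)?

4

Write s(k) = ak^5 + bk^4 + ck³ + dk² + ek + p; the 6 given values yield a linear system in the 6 coefficients.
Solving, the top 2 coefficients vanish, and s(k) = 2k³ + 4k² - 3k + 4.
Then s(0) = 4.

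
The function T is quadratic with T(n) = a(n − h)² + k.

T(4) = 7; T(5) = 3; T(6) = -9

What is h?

4

First differences -4, -12; second difference -8 = 2a, so a = -4.
Expanding, the n-coefficient is −2ah = 8h; matching it to the data gives h = 4, and then k = 7.
So T(n) = -4(n − 4)² + 7.
Hence h = 4.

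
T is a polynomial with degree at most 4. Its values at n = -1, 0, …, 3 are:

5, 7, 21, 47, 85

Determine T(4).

First differences: 2, 14, 26, 38. Second differences: 12, 12, 12.
Level-2 differences are constant, so T has degree 2.
Fitting a degree-2 polynomial gives T(n) = 6n² + 8n + 7.
Then T(4) = 135.

135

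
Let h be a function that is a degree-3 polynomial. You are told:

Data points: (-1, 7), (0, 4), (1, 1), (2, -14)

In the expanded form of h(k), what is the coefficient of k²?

0

Write h(k) = ak³ + bk² + ck + d; the 4 given values yield a linear system in the 4 coefficients.
Solving, h(k) = -2k³ - k + 4.
The coefficient of k² is 0.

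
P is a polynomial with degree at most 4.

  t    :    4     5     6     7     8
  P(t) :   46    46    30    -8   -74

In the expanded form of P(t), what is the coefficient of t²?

7

First differences: 0, -16, -38, -66. Second differences: -16, -22, -28. Third differences: -6, -6.
Level-3 differences are constant, so P has degree 3.
Fitting a degree-3 polynomial gives P(t) = -t³ + 7t² - 2t + 6.
The coefficient of t² is 7.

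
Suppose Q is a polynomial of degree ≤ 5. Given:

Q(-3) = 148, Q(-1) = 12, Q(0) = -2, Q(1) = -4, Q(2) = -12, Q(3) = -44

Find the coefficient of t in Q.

Write Q(t) = at^5 + bt^4 + ct³ + dt² + et + p; the 6 given values yield a linear system in the 6 coefficients.
Solving, the top 2 coefficients vanish, and Q(t) = -3t³ + 6t² - 5t - 2.
The coefficient of t is -5.

-5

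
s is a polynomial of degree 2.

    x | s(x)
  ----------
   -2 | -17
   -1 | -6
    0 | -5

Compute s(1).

Write s(x) = ax² + bx + c; the 3 given values yield a linear system in the 3 coefficients.
Solving, s(x) = -5x² - 4x - 5.
Then s(1) = -14.

-14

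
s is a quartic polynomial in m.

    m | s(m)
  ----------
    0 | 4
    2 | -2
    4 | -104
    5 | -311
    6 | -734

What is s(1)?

1

Write s(m) = am^4 + bm³ + cm² + dm + e; the 5 given values yield a linear system in the 5 coefficients.
Solving, s(m) = -m^4 + 3m³ - 2m² - 3m + 4.
Then s(1) = 1.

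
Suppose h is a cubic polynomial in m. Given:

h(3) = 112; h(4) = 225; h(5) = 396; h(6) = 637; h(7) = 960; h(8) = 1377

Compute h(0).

Write h(m) = am³ + bm² + cm + d; the 6 given values yield a linear system in the 4 coefficients.
Solving, h(m) = 2m³ + 5m² + 4m + 1.
Then h(0) = 1.

1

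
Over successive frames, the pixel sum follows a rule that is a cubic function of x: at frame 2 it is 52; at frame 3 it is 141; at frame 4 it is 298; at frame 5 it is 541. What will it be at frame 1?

13

Write the value at x as h(x).
Write h(x) = ax³ + bx² + cx + d; the 4 given values yield a linear system in the 4 coefficients.
Solving, h(x) = 3x³ + 7x² - 3x + 6.
Then h(1) = 13.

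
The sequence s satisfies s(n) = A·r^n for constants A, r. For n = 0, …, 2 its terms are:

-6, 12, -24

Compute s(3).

48

Consecutive ratio: 12/(-6) = -2, and -24/12 = -2, so r = -2.
Then A·(-2)^0 = -6 gives A = -6, and s(n) = -6·(-2)^n.
s(3) = -6·(-2)^3 = 48.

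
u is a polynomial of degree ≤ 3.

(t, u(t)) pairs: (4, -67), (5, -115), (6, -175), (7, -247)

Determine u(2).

-7

First differences: -48, -60, -72. Second differences: -12, -12.
Level-2 differences are constant, so u has degree 2.
Fitting a degree-2 polynomial gives u(t) = -6t² + 6t + 5.
Then u(2) = -7.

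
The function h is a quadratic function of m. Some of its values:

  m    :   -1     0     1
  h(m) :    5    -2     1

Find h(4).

Write h(m) = am² + bm + c; the 3 given values yield a linear system in the 3 coefficients.
Solving, h(m) = 5m² - 2m - 2.
Then h(4) = 70.

70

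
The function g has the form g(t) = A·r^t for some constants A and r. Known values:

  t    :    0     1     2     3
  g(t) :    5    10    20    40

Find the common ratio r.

Consecutive ratio: 10/5 = 2, and 20/10 = 2, so r = 2.
Then A·2^0 = 5 gives A = 5, and g(t) = 5·2^t.

2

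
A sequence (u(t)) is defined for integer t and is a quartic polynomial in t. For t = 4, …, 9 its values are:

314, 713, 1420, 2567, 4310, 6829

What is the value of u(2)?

32

First differences: 399, 707, 1147, 1743, 2519. Second differences: 308, 440, 596, 776. Third differences: 132, 156, 180. Fourth differences: 24, 24.
Level-4 differences are constant, so u has degree 4.
Fitting a degree-4 polynomial gives u(t) = t^4 + 3t² + 3t - 2.
Then u(2) = 32.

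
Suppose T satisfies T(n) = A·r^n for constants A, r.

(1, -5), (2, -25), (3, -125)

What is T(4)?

-625

Consecutive ratio: -25/(-5) = 5, and -125/(-25) = 5, so r = 5.
Then A·5^1 = -5 gives A = -1, and T(n) = -1·5^n.
T(4) = -1·5^4 = -625.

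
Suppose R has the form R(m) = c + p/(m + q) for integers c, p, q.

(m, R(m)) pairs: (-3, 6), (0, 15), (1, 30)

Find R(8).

-5

(R(m) − c)(m + q) = p for each data point; the three points give a linear system in c and q, then p follows.
Solving: c = 0, q = -2, p = -30, so R(m) = -30/(m − 2).
Then R(8) = 0 − 30/6 = -5.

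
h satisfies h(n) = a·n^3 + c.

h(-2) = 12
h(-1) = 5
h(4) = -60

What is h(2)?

-4

From h(-2) = 12 and h(-1) = 5: -8a + c = 12 and -1a + c = 5.
Subtracting: 7a = -7, so a = -1; then c = 12 − (-1)·(-8) = 4.
So h(n) = -1n³ + 4, and h(2) = -4.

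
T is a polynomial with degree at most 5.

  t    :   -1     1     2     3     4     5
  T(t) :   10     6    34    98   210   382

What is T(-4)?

-14

Write T(t) = at^5 + bt^4 + ct³ + dt² + et + p; the 6 given values yield a linear system in the 6 coefficients.
Solving, the top 2 coefficients vanish, and T(t) = 2t³ + 6t² - 4t + 2.
Then T(-4) = -14.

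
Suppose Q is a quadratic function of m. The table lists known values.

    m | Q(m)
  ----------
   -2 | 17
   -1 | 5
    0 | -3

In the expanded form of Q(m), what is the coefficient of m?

Write Q(m) = am² + bm + c; the 3 given values yield a linear system in the 3 coefficients.
Solving, Q(m) = 2m² - 6m - 3.
The coefficient of m is -6.

-6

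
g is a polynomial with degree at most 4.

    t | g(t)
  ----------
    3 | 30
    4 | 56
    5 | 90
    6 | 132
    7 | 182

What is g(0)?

0

Write g(t) = at^4 + bt³ + ct² + dt + e; the 5 given values yield a linear system in the 5 coefficients.
Solving, the top 2 coefficients vanish, and g(t) = 4t² - 2t.
The constant term is g(0) = 0.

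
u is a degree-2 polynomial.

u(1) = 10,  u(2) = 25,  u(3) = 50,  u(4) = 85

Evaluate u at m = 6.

First differences: 15, 25, 35. Second differences: 10, 10.
Level-2 differences are constant, so u has degree 2.
Fitting a degree-2 polynomial gives u(m) = 5m² + 5.
Then u(6) = 185.

185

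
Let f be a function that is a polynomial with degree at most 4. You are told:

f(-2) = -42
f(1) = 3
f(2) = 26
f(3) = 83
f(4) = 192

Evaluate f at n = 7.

Write f(n) = an^4 + bn³ + cn² + dn + e; the 5 given values yield a linear system in the 5 coefficients.
Solving, the leading coefficient vanishes, and f(n) = 3n³ - n² + 5n - 4.
Then f(7) = 1011.

1011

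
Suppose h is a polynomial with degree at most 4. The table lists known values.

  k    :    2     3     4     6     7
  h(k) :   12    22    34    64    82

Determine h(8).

Write h(k) = ak^4 + bk³ + ck² + dk + e; the 5 given values yield a linear system in the 5 coefficients.
Solving, the top 2 coefficients vanish, and h(k) = k² + 5k - 2.
Then h(8) = 102.

102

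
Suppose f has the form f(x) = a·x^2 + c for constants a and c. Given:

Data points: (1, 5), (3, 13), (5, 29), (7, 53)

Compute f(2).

8

From f(1) = 5 and f(3) = 13: 1a + c = 5 and 9a + c = 13.
Subtracting: 8a = 8, so a = 1; then c = 5 − 1·1 = 4.
So f(x) = 1x² + 4, and f(2) = 8.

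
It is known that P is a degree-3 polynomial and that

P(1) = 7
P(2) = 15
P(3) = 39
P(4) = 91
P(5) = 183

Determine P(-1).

-9

First differences: 8, 24, 52, 92. Second differences: 16, 28, 40. Third differences: 12, 12.
Level-3 differences are constant, so P has degree 3.
Fitting a degree-3 polynomial gives P(m) = 2m³ - 4m² + 6m + 3.
Then P(-1) = -9.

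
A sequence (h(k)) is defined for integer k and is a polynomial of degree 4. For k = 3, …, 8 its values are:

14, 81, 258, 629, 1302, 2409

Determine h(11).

Write h(k) = ak^4 + bk³ + ck² + dk + e; the 6 given values yield a linear system in the 5 coefficients.
Solving, h(k) = k^4 - 4k³ + 6k² - 2k - 7.
Then h(11) = 10014.

10014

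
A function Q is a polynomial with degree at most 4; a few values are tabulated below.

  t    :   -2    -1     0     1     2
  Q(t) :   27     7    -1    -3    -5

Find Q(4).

First differences: -20, -8, -2, -2. Second differences: 12, 6, 0. Third differences: -6, -6.
Level-3 differences are constant, so Q has degree 3.
Fitting a degree-3 polynomial gives Q(t) = -t³ + 3t² - 4t - 1.
Then Q(4) = -33.

-33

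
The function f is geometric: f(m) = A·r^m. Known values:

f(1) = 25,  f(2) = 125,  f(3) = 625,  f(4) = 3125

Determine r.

Consecutive ratio: 125/25 = 5, and 625/125 = 5, so r = 5.
Then A·5^1 = 25 gives A = 5, and f(m) = 5·5^m.

5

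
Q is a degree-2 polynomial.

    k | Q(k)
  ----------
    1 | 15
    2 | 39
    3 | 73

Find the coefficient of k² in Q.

Write Q(k) = ak² + bk + c; the 3 given values yield a linear system in the 3 coefficients.
Solving, Q(k) = 5k² + 9k + 1.
The coefficient of k² is 5.

5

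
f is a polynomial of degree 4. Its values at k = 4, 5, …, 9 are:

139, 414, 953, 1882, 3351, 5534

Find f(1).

-2

First differences: 275, 539, 929, 1469, 2183. Second differences: 264, 390, 540, 714. Third differences: 126, 150, 174. Fourth differences: 24, 24.
Level-4 differences are constant, so f has degree 4.
Fitting a degree-4 polynomial gives f(k) = k^4 - k³ - 4k² + 3k - 1.
Then f(1) = -2.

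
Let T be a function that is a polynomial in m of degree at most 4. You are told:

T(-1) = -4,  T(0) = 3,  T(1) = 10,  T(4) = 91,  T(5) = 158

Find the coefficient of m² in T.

Write T(m) = am^4 + bm³ + cm² + dm + e; the 5 given values yield a linear system in the 5 coefficients.
Solving, the leading coefficient vanishes, and T(m) = m³ + 6m + 3.
The coefficient of m² is 0.

0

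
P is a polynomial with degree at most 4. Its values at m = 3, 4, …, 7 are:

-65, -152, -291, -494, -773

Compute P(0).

4

First differences: -87, -139, -203, -279. Second differences: -52, -64, -76. Third differences: -12, -12.
Level-3 differences are constant, so P has degree 3.
Fitting a degree-3 polynomial gives P(m) = -2m³ - 2m² + m + 4.
Then P(0) = 4.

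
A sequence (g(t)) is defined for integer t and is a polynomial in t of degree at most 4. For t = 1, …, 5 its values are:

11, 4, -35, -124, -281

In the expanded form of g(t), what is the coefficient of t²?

Write g(t) = at^4 + bt³ + ct² + dt + e; the 5 given values yield a linear system in the 5 coefficients.
Solving, the leading coefficient vanishes, and g(t) = -3t³ + 2t² + 8t + 4.
The coefficient of t² is 2.

2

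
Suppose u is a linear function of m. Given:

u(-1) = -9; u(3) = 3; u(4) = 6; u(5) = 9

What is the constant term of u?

Write u(m) = am + b; the 4 given values yield a linear system in the 2 coefficients.
Solving, u(m) = 3m - 6.
The constant term is u(0) = -6.

-6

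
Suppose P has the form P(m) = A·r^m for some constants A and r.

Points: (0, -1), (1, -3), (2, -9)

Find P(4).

Consecutive ratio: -3/(-1) = 3, and -9/(-3) = 3, so r = 3.
Then A·3^0 = -1 gives A = -1, and P(m) = -1·3^m.
P(4) = -1·3^4 = -81.

-81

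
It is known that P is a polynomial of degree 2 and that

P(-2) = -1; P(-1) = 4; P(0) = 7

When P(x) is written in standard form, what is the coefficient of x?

2

Write P(x) = ax² + bx + c; the 3 given values yield a linear system in the 3 coefficients.
Solving, P(x) = -x² + 2x + 7.
The coefficient of x is 2.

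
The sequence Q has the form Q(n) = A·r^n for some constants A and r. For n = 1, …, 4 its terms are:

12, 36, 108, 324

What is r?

3

Consecutive ratio: 36/12 = 3, and 108/36 = 3, so r = 3.
Then A·3^1 = 12 gives A = 4, and Q(n) = 4·3^n.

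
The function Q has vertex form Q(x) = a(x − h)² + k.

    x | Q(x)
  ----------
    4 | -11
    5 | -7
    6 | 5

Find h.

4

First differences 4, 12; second difference 8 = 2a, so a = 4.
Expanding, the x-coefficient is −2ah = -8h; matching it to the data gives h = 4, and then k = -11.
So Q(x) = 4(x − 4)² − 11.
Hence h = 4.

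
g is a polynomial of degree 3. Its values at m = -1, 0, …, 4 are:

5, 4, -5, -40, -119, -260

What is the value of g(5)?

Write g(m) = am³ + bm² + cm + d; the 6 given values yield a linear system in the 4 coefficients.
Solving, g(m) = -3m³ - 4m² - 2m + 4.
Then g(5) = -481.

-481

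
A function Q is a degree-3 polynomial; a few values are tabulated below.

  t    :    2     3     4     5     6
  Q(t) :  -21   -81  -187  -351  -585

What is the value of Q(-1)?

Write Q(t) = at³ + bt² + ct + d; the 5 given values yield a linear system in the 4 coefficients.
Solving, Q(t) = -2t³ - 5t² + 3t + 9.
Then Q(-1) = 3.

3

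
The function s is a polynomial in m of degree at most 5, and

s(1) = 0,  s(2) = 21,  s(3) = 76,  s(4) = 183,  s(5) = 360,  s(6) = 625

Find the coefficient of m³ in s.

3

First differences: 21, 55, 107, 177, 265. Second differences: 34, 52, 70, 88. Third differences: 18, 18, 18.
Level-3 differences are constant, so s has degree 3.
Fitting a degree-3 polynomial gives s(m) = 3m³ - m² + 3m - 5.
The coefficient of m³ is 3.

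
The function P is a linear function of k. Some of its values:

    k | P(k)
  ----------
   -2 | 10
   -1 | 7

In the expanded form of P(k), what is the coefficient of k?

Write P(k) = ak + b; the 2 given values yield a linear system in the 2 coefficients.
Solving, P(k) = -3k + 4.
The coefficient of k is -3.

-3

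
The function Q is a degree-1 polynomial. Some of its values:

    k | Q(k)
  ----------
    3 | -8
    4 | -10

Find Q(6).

-14

Write Q(k) = ak + b; the 2 given values yield a linear system in the 2 coefficients.
Solving, Q(k) = -2k - 2.
Then Q(6) = -14.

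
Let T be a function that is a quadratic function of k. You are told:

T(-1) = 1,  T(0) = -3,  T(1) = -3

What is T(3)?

Write T(k) = ak² + bk + c; the 3 given values yield a linear system in the 3 coefficients.
Solving, T(k) = 2k² - 2k - 3.
Then T(3) = 9.

9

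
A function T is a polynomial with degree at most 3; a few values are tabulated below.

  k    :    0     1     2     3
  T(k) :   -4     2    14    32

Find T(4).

56

First differences: 6, 12, 18. Second differences: 6, 6.
Level-2 differences are constant, so T has degree 2.
Fitting a degree-2 polynomial gives T(k) = 3k² + 3k - 4.
Then T(4) = 56.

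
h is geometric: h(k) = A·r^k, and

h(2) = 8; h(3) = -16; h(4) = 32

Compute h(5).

-64

Consecutive ratio: -16/8 = -2, and 32/(-16) = -2, so r = -2.
Then A·(-2)^2 = 8 gives A = 2, and h(k) = 2·(-2)^k.
h(5) = 2·(-2)^5 = -64.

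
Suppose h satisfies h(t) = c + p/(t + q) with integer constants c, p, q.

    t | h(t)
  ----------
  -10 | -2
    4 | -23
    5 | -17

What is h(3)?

(h(t) − c)(t + q) = p for each data point; the three points give a linear system in c and q, then p follows.
Solving: c = -5, q = -2, p = -36, so h(t) = -5 − 36/(t − 2).
Then h(3) = -5 − 36/1 = -41.

-41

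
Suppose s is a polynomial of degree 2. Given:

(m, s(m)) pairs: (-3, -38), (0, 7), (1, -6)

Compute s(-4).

-81

Write s(m) = am² + bm + c; the 3 given values yield a linear system in the 3 coefficients.
Solving, s(m) = -7m² - 6m + 7.
Then s(-4) = -81.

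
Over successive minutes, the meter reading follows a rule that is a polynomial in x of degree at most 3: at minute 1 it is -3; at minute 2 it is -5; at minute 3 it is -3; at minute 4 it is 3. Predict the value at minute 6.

27

Write the value at x as T(x).
Write T(x) = ax³ + bx² + cx + d; the 4 given values yield a linear system in the 4 coefficients.
Solving, the leading coefficient vanishes, and T(x) = 2x² - 8x + 3.
Then T(6) = 27.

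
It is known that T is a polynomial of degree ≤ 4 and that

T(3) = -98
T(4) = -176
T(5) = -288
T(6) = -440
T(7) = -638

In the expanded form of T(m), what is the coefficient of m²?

Write T(m) = am^4 + bm³ + cm² + dm + e; the 5 given values yield a linear system in the 5 coefficients.
Solving, the leading coefficient vanishes, and T(m) = -m³ - 5m² - 6m - 8.
The coefficient of m² is -5.

-5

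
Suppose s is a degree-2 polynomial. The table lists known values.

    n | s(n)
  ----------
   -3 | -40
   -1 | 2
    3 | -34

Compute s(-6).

Write s(n) = an² + bn + c; the 3 given values yield a linear system in the 3 coefficients.
Solving, s(n) = -5n² + n + 8.
Then s(-6) = -178.

-178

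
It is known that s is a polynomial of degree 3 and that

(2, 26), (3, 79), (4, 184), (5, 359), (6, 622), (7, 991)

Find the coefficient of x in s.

First differences: 53, 105, 175, 263, 369. Second differences: 52, 70, 88, 106. Third differences: 18, 18, 18.
Level-3 differences are constant, so s has degree 3.
Fitting a degree-3 polynomial gives s(x) = 3x³ - x² + x + 4.
The coefficient of x is 1.

1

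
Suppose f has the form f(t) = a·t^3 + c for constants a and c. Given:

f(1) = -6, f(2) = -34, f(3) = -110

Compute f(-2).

From f(1) = -6 and f(2) = -34: 1a + c = -6 and 8a + c = -34.
Subtracting: 7a = -28, so a = -4; then c = -6 − (-4)·1 = -2.
So f(t) = -4t³ − 2, and f(-2) = 30.

30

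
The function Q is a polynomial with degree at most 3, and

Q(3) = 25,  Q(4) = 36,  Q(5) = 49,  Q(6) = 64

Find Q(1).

9

First differences: 11, 13, 15. Second differences: 2, 2.
Level-2 differences are constant, so Q has degree 2.
Fitting a degree-2 polynomial gives Q(t) = t² + 4t + 4.
Then Q(1) = 9.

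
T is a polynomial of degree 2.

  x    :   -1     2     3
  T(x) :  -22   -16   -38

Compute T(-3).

-86

Write T(x) = ax² + bx + c; the 3 given values yield a linear system in the 3 coefficients.
Solving, T(x) = -6x² + 8x - 8.
Then T(-3) = -86.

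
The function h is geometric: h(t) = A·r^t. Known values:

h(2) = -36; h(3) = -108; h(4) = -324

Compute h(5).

-972

Consecutive ratio: -108/(-36) = 3, and -324/(-108) = 3, so r = 3.
Then A·3^2 = -36 gives A = -4, and h(t) = -4·3^t.
h(5) = -4·3^5 = -972.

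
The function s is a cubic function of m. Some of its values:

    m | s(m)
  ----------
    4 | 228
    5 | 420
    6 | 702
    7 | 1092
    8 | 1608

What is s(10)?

First differences: 192, 282, 390, 516. Second differences: 90, 108, 126. Third differences: 18, 18.
Level-3 differences are constant, so s has degree 3.
Fitting a degree-3 polynomial gives s(m) = 3m³ + 9m.
Then s(10) = 3090.

3090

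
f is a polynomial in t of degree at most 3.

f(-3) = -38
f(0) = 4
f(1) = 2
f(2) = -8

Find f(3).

-26

Write f(t) = at³ + bt² + ct + d; the 4 given values yield a linear system in the 4 coefficients.
Solving, the leading coefficient vanishes, and f(t) = -4t² + 2t + 4.
Then f(3) = -26.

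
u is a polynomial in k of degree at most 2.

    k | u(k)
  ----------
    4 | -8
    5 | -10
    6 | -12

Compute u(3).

-6

First differences: -2, -2.
Level-1 differences are constant, so u has degree 1.
Fitting a degree-1 polynomial gives u(k) = -2k.
Then u(3) = -6.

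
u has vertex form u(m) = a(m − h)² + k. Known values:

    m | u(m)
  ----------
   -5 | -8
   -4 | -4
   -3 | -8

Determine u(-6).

-20

First differences 4, -4; second difference -8 = 2a, so a = -4.
Expanding, the m-coefficient is −2ah = 8h; matching it to the data gives h = -4, and then k = -4.
So u(m) = -4(m + 4)² − 4.
u(-6) = -4·(-2)² − 4 = -20.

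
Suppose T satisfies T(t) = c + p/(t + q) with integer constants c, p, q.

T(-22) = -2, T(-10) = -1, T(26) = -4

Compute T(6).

(T(t) − c)(t + q) = p for each data point; the three points give a linear system in c and q, then p follows.
Solving: c = -3, q = -2, p = -24, so T(t) = -3 − 24/(t − 2).
Then T(6) = -3 − 24/4 = -9.

-9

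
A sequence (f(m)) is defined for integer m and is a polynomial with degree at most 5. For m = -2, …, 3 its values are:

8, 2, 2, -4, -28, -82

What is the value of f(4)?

First differences: -6, 0, -6, -24, -54. Second differences: 6, -6, -18, -30. Third differences: -12, -12, -12.
Level-3 differences are constant, so f has degree 3.
Fitting a degree-3 polynomial gives f(m) = -2m³ - 3m² - m + 2.
Then f(4) = -178.

-178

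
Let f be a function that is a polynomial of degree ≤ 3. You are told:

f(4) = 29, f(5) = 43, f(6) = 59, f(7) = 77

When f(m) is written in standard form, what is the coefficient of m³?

0

Write f(m) = am³ + bm² + cm + d; the 4 given values yield a linear system in the 4 coefficients.
Solving, the leading coefficient vanishes, and f(m) = m² + 5m - 7.
The coefficient of m³ is 0.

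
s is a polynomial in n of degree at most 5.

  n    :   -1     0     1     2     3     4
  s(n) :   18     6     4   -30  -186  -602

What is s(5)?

-1464

Write s(n) = an^5 + bn^4 + cn³ + dn² + en + p; the 6 given values yield a linear system in the 6 coefficients.
Solving, the leading coefficient vanishes, and s(n) = -2n^4 - 3n³ + 7n² - 4n + 6.
Then s(5) = -1464.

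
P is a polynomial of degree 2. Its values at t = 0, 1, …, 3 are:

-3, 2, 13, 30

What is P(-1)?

First differences: 5, 11, 17. Second differences: 6, 6.
Level-2 differences are constant, so P has degree 2.
Fitting a degree-2 polynomial gives P(t) = 3t² + 2t - 3.
Then P(-1) = -2.

-2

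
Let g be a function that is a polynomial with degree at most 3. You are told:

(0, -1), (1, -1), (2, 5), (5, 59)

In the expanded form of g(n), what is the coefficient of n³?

Write g(n) = an³ + bn² + cn + d; the 4 given values yield a linear system in the 4 coefficients.
Solving, the leading coefficient vanishes, and g(n) = 3n² - 3n - 1.
The coefficient of n³ is 0.

0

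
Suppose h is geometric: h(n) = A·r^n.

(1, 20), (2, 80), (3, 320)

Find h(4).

Consecutive ratio: 80/20 = 4, and 320/80 = 4, so r = 4.
Then A·4^1 = 20 gives A = 5, and h(n) = 5·4^n.
h(4) = 5·4^4 = 1280.

1280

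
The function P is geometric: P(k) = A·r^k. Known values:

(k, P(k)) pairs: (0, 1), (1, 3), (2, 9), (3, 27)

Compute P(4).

Consecutive ratio: 3/1 = 3, and 9/3 = 3, so r = 3.
Then A·3^0 = 1 gives A = 1, and P(k) = 1·3^k.
P(4) = 1·3^4 = 81.

81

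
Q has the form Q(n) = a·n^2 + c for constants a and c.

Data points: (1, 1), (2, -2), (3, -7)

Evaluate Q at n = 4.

From Q(1) = 1 and Q(2) = -2: 1a + c = 1 and 4a + c = -2.
Subtracting: 3a = -3, so a = -1; then c = 1 − (-1)·1 = 2.
So Q(n) = -1n² + 2, and Q(4) = -14.

-14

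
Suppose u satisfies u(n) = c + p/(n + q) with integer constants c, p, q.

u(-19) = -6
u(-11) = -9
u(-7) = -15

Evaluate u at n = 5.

(u(n) − c)(n + q) = p for each data point; the three points give a linear system in c and q, then p follows.
Solving: c = -3, q = 3, p = 48, so u(n) = -3 + 48/(n + 3).
Then u(5) = -3 + 48/8 = 3.

3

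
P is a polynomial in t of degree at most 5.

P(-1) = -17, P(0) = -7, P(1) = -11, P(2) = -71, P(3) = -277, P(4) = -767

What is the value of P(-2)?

-47

First differences: 10, -4, -60, -206, -490. Second differences: -14, -56, -146, -284. Third differences: -42, -90, -138. Fourth differences: -48, -48.
Level-4 differences are constant, so P has degree 4.
Fitting a degree-4 polynomial gives P(t) = -2t^4 - 3t³ - 5t² + 6t - 7.
Then P(-2) = -47.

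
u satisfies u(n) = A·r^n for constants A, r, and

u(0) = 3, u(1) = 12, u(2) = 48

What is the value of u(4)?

768

Consecutive ratio: 12/3 = 4, and 48/12 = 4, so r = 4.
Then A·4^0 = 3 gives A = 3, and u(n) = 3·4^n.
u(4) = 3·4^4 = 768.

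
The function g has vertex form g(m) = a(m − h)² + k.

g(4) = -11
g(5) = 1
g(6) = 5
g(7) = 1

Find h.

First differences 12, 4, -4; second difference -8 = 2a, so a = -4.
Expanding, the m-coefficient is −2ah = 8h; matching it to the data gives h = 6, and then k = 5.
So g(m) = -4(m − 6)² + 5.
Hence h = 6.

6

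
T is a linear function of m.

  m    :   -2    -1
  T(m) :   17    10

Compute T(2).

Write T(m) = am + b; the 2 given values yield a linear system in the 2 coefficients.
Solving, T(m) = -7m + 3.
Then T(2) = -11.

-11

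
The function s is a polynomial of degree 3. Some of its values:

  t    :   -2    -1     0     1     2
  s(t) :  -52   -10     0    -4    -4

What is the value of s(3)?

Write s(t) = at³ + bt² + ct + d; the 5 given values yield a linear system in the 4 coefficients.
Solving, s(t) = 3t³ - 7t².
Then s(3) = 18.

18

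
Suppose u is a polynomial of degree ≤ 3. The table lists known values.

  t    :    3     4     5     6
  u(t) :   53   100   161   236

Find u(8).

First differences: 47, 61, 75. Second differences: 14, 14.
Level-2 differences are constant, so u has degree 2.
Fitting a degree-2 polynomial gives u(t) = 7t² - 2t - 4.
Then u(8) = 428.

428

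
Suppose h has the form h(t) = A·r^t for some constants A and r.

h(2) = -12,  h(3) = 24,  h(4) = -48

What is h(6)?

-192

Consecutive ratio: 24/(-12) = -2, and -48/24 = -2, so r = -2.
Then A·(-2)^2 = -12 gives A = -3, and h(t) = -3·(-2)^t.
h(6) = -3·(-2)^6 = -192.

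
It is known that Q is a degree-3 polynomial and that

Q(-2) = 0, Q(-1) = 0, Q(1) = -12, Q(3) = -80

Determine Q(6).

Write Q(k) = ak³ + bk² + ck + d; the 4 given values yield a linear system in the 4 coefficients.
Solving, Q(k) = -k³ - 4k² - 5k - 2.
Then Q(6) = -392.

-392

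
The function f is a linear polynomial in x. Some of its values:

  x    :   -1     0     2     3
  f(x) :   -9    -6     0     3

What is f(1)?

Write f(x) = ax + b; the 4 given values yield a linear system in the 2 coefficients.
Solving, f(x) = 3x - 6.
Then f(1) = -3.

-3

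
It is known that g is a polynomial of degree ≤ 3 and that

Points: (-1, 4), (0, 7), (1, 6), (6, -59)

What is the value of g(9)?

Write g(k) = ak³ + bk² + ck + d; the 4 given values yield a linear system in the 4 coefficients.
Solving, the leading coefficient vanishes, and g(k) = -2k² + k + 7.
Then g(9) = -146.

-146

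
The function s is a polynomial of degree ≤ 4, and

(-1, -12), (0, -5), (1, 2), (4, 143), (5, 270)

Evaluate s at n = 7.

Write s(n) = an^4 + bn³ + cn² + dn + e; the 5 given values yield a linear system in the 5 coefficients.
Solving, the leading coefficient vanishes, and s(n) = 2n³ + 5n - 5.
Then s(7) = 716.

716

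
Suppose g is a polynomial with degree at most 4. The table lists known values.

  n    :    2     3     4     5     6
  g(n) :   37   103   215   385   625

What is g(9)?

1885

First differences: 66, 112, 170, 240. Second differences: 46, 58, 70. Third differences: 12, 12.
Level-3 differences are constant, so g has degree 3.
Fitting a degree-3 polynomial gives g(n) = 2n³ + 5n² + 3n - 5.
Then g(9) = 1885.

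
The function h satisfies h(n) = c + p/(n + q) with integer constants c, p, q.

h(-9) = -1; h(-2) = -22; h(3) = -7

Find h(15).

-5

(h(n) − c)(n + q) = p for each data point; the three points give a linear system in c and q, then p follows.
Solving: c = -4, q = 3, p = -18, so h(n) = -4 − 18/(n + 3).
Then h(15) = -4 − 18/18 = -5.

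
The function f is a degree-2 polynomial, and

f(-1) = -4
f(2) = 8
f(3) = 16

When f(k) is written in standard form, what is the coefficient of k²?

Write f(k) = ak² + bk + c; the 3 given values yield a linear system in the 3 coefficients.
Solving, f(k) = k² + 3k - 2.
The coefficient of k² is 1.

1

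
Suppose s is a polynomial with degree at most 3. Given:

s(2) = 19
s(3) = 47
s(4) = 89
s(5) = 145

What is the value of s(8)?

First differences: 28, 42, 56. Second differences: 14, 14.
Level-2 differences are constant, so s has degree 2.
Fitting a degree-2 polynomial gives s(k) = 7k² - 7k + 5.
Then s(8) = 397.

397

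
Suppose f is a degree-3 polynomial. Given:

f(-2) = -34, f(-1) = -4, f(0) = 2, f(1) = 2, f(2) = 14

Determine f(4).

146

First differences: 30, 6, 0, 12. Second differences: -24, -6, 12. Third differences: 18, 18.
Level-3 differences are constant, so f has degree 3.
Fitting a degree-3 polynomial gives f(m) = 3m³ - 3m² + 2.
Then f(4) = 146.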